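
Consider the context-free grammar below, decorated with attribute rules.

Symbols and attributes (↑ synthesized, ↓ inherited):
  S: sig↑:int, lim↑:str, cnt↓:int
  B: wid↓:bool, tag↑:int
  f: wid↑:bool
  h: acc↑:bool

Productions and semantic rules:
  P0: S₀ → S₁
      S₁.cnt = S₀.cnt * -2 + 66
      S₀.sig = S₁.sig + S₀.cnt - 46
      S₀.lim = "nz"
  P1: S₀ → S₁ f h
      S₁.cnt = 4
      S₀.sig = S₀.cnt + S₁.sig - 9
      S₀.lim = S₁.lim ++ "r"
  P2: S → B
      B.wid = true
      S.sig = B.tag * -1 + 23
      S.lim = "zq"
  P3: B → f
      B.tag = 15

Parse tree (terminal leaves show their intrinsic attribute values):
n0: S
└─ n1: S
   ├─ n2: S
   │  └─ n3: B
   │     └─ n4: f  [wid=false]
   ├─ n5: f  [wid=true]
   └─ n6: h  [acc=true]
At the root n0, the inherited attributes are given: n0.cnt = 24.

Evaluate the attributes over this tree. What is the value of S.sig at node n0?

-5

1. n0.cnt = 24  [given at root]
2. n1.cnt = 18  [S₀.cnt * -2 + 66]
3. n2.cnt = 4  [4]
4. n3.wid = true  [true]
5. n4.wid = false  [terminal]
6. n3.tag = 15  [15]
7. n2.sig = 8  [B.tag * -1 + 23]
8. n2.lim = "zq"  ["zq"]
9. n5.wid = true  [terminal]
10. n6.acc = true  [terminal]
11. n1.sig = 17  [S₀.cnt + S₁.sig - 9]
12. n1.lim = "zqr"  [S₁.lim ++ "r"]
13. n0.sig = -5  [S₁.sig + S₀.cnt - 46]
14. n0.lim = "nz"  ["nz"]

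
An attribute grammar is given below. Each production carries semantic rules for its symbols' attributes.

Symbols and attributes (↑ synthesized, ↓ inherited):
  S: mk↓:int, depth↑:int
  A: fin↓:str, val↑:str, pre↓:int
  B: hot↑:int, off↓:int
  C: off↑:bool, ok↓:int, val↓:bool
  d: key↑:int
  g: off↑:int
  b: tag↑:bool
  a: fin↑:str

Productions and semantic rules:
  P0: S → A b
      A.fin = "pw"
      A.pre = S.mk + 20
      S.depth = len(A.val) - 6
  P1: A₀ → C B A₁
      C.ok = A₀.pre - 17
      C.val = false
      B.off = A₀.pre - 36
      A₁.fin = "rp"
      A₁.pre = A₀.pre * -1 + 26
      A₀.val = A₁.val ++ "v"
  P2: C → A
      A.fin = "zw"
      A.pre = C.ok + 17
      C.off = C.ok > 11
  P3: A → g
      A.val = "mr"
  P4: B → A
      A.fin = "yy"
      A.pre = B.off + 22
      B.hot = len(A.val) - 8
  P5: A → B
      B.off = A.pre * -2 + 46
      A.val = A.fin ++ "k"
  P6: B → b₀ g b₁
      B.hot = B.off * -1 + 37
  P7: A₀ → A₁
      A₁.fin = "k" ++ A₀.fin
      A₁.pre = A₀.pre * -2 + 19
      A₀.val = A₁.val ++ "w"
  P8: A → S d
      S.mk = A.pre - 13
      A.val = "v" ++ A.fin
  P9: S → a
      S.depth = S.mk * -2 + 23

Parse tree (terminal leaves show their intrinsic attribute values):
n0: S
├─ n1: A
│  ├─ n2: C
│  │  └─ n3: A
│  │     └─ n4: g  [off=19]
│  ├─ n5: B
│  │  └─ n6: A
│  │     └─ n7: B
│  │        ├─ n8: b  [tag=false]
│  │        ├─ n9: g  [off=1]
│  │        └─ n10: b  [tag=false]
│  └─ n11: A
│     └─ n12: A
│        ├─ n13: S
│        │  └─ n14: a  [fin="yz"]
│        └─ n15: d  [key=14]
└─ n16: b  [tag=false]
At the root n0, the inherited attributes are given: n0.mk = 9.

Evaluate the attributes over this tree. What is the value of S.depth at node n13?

1. n0.mk = 9  [given at root]
2. n1.fin = "pw"  ["pw"]
3. n1.pre = 29  [S.mk + 20]
4. n2.ok = 12  [A₀.pre - 17]
5. n2.val = false  [false]
6. n3.fin = "zw"  ["zw"]
7. n3.pre = 29  [C.ok + 17]
8. n4.off = 19  [terminal]
9. n3.val = "mr"  ["mr"]
10. n2.off = true  [C.ok > 11]
11. n5.off = -7  [A₀.pre - 36]
12. n6.fin = "yy"  ["yy"]
13. n6.pre = 15  [B.off + 22]
14. n7.off = 16  [A.pre * -2 + 46]
15. n8.tag = false  [terminal]
16. n9.off = 1  [terminal]
17. n10.tag = false  [terminal]
18. n7.hot = 21  [B.off * -1 + 37]
19. n6.val = "yyk"  [A.fin ++ "k"]
20. n5.hot = -5  [len(A.val) - 8]
21. n11.fin = "rp"  ["rp"]
22. n11.pre = -3  [A₀.pre * -1 + 26]
23. n12.fin = "krp"  ["k" ++ A₀.fin]
24. n12.pre = 25  [A₀.pre * -2 + 19]
25. n13.mk = 12  [A.pre - 13]
26. n14.fin = "yz"  [terminal]
27. n13.depth = -1  [S.mk * -2 + 23]
28. n15.key = 14  [terminal]
29. n12.val = "vkrp"  ["v" ++ A.fin]
30. n11.val = "vkrpw"  [A₁.val ++ "w"]
31. n1.val = "vkrpwv"  [A₁.val ++ "v"]
32. n16.tag = false  [terminal]
33. n0.depth = 0  [len(A.val) - 6]

-1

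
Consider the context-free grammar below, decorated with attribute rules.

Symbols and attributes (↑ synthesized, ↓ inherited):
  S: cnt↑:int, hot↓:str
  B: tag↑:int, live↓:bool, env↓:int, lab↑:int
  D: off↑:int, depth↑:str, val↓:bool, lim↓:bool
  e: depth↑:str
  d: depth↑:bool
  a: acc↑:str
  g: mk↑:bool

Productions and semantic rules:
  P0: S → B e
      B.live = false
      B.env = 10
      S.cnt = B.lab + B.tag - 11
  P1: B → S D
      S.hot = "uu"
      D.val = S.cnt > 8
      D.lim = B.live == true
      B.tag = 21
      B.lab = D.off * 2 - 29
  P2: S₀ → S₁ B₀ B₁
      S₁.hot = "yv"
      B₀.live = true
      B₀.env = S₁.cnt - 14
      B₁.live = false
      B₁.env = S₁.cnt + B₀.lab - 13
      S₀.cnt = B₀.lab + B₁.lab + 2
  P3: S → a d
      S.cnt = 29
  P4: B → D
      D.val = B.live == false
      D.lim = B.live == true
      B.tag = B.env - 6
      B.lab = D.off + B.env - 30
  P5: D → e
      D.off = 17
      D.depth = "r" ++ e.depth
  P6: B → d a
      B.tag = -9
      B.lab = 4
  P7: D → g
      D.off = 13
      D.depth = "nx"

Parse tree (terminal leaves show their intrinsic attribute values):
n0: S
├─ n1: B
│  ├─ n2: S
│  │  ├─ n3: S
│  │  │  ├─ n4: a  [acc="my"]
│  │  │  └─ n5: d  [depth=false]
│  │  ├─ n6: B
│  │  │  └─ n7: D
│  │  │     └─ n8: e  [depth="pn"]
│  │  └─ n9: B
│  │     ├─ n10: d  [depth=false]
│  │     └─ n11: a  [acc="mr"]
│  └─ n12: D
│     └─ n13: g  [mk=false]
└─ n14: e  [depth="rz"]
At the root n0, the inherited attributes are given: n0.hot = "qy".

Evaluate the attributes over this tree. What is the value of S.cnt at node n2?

8

1. n0.hot = "qy"  [given at root]
2. n1.live = false  [false]
3. n1.env = 10  [10]
4. n2.hot = "uu"  ["uu"]
5. n3.hot = "yv"  ["yv"]
6. n4.acc = "my"  [terminal]
7. n5.depth = false  [terminal]
8. n3.cnt = 29  [29]
9. n6.live = true  [true]
10. n6.env = 15  [S₁.cnt - 14]
11. n7.val = false  [B.live == false]
12. n7.lim = true  [B.live == true]
13. n8.depth = "pn"  [terminal]
14. n7.off = 17  [17]
15. n7.depth = "rpn"  ["r" ++ e.depth]
16. n6.tag = 9  [B.env - 6]
17. n6.lab = 2  [D.off + B.env - 30]
18. n9.live = false  [false]
19. n9.env = 18  [S₁.cnt + B₀.lab - 13]
20. n10.depth = false  [terminal]
21. n11.acc = "mr"  [terminal]
22. n9.tag = -9  [-9]
23. n9.lab = 4  [4]
24. n2.cnt = 8  [B₀.lab + B₁.lab + 2]
25. n12.val = false  [S.cnt > 8]
26. n12.lim = false  [B.live == true]
27. n13.mk = false  [terminal]
28. n12.off = 13  [13]
29. n12.depth = "nx"  ["nx"]
30. n1.tag = 21  [21]
31. n1.lab = -3  [D.off * 2 - 29]
32. n14.depth = "rz"  [terminal]
33. n0.cnt = 7  [B.lab + B.tag - 11]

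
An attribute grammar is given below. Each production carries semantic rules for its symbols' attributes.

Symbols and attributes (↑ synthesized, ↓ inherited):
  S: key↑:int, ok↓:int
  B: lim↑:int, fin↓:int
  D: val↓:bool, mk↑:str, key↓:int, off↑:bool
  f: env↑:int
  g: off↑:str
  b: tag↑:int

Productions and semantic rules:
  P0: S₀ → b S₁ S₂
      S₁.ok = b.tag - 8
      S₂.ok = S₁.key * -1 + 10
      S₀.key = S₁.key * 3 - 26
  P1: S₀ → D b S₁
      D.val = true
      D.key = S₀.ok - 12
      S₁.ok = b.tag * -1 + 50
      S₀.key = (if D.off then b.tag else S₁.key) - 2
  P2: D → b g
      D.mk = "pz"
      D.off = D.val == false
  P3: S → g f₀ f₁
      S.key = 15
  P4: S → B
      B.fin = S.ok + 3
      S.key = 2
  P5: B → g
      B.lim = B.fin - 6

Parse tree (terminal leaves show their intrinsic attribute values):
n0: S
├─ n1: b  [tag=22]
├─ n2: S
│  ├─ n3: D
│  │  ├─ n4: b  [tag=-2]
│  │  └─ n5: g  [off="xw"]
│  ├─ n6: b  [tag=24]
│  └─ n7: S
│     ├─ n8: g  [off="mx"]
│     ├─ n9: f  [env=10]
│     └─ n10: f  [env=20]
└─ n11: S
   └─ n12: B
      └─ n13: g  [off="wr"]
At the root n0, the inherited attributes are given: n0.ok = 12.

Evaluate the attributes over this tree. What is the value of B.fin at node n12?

1. n0.ok = 12  [given at root]
2. n1.tag = 22  [terminal]
3. n2.ok = 14  [b.tag - 8]
4. n3.val = true  [true]
5. n3.key = 2  [S₀.ok - 12]
6. n4.tag = -2  [terminal]
7. n5.off = "xw"  [terminal]
8. n3.mk = "pz"  ["pz"]
9. n3.off = false  [D.val == false]
10. n6.tag = 24  [terminal]
11. n7.ok = 26  [b.tag * -1 + 50]
12. n8.off = "mx"  [terminal]
13. n9.env = 10  [terminal]
14. n10.env = 20  [terminal]
15. n7.key = 15  [15]
16. n2.key = 13  [(if D.off then b.tag else S₁.key) - 2]
17. n11.ok = -3  [S₁.key * -1 + 10]
18. n12.fin = 0  [S.ok + 3]
19. n13.off = "wr"  [terminal]
20. n12.lim = -6  [B.fin - 6]
21. n11.key = 2  [2]
22. n0.key = 13  [S₁.key * 3 - 26]

0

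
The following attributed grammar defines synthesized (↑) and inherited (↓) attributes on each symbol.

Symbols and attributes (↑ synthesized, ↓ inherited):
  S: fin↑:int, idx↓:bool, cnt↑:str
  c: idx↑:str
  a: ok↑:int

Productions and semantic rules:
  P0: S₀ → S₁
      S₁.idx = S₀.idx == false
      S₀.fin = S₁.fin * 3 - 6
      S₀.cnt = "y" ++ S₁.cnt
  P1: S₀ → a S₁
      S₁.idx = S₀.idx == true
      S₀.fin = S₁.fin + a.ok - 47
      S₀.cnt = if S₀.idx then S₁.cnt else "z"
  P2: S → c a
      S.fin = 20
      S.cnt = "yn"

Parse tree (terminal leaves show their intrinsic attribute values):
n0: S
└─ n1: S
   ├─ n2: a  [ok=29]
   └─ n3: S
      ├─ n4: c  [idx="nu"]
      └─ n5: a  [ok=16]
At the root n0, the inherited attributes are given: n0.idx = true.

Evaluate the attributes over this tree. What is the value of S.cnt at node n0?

1. n0.idx = true  [given at root]
2. n1.idx = false  [S₀.idx == false]
3. n2.ok = 29  [terminal]
4. n3.idx = false  [S₀.idx == true]
5. n4.idx = "nu"  [terminal]
6. n5.ok = 16  [terminal]
7. n3.fin = 20  [20]
8. n3.cnt = "yn"  ["yn"]
9. n1.fin = 2  [S₁.fin + a.ok - 47]
10. n1.cnt = "z"  [if S₀.idx then S₁.cnt else "z"]
11. n0.fin = 0  [S₁.fin * 3 - 6]
12. n0.cnt = "yz"  ["y" ++ S₁.cnt]

"yz"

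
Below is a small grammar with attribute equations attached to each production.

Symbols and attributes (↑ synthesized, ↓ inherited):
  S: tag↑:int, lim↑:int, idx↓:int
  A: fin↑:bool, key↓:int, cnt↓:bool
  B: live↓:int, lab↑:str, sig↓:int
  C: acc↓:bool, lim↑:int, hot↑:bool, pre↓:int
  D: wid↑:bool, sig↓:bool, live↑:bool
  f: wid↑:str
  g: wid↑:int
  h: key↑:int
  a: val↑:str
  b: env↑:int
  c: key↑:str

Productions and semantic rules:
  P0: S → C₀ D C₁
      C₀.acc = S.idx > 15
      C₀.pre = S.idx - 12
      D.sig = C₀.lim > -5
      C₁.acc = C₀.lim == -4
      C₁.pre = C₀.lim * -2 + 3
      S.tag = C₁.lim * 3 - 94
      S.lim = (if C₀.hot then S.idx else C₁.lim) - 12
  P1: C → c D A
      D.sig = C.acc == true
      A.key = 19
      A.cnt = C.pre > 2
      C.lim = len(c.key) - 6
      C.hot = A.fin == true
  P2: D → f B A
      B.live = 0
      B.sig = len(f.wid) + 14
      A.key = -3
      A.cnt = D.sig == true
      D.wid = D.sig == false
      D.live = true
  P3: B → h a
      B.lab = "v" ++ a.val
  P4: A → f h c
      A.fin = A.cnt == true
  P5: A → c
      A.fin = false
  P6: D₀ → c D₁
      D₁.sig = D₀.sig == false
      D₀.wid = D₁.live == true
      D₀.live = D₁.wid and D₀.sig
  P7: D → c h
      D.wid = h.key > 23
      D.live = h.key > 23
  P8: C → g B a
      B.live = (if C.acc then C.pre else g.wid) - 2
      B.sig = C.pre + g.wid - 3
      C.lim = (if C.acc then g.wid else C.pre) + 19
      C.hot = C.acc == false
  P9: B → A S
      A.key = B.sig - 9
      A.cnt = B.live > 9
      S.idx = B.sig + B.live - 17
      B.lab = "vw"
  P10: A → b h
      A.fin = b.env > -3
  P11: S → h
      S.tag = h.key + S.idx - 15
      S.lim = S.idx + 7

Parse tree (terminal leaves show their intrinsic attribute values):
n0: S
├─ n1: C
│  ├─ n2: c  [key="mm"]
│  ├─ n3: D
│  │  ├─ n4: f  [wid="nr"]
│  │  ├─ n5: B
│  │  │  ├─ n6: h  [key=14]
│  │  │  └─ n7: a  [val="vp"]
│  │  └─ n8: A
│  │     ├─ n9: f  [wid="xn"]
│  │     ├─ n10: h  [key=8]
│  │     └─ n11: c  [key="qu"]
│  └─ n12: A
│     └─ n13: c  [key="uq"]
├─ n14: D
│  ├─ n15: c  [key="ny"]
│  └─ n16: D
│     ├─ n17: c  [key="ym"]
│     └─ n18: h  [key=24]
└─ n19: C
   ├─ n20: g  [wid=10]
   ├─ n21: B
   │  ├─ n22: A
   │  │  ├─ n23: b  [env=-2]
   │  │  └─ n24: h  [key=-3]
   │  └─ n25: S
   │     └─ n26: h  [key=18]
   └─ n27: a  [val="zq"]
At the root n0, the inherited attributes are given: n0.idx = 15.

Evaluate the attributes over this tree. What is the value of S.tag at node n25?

13

1. n0.idx = 15  [given at root]
2. n1.acc = false  [S.idx > 15]
3. n1.pre = 3  [S.idx - 12]
4. n2.key = "mm"  [terminal]
5. n3.sig = false  [C.acc == true]
6. n4.wid = "nr"  [terminal]
7. n5.live = 0  [0]
8. n5.sig = 16  [len(f.wid) + 14]
9. n6.key = 14  [terminal]
10. n7.val = "vp"  [terminal]
11. n5.lab = "vvp"  ["v" ++ a.val]
12. n8.key = -3  [-3]
13. n8.cnt = false  [D.sig == true]
14. n9.wid = "xn"  [terminal]
15. n10.key = 8  [terminal]
16. n11.key = "qu"  [terminal]
17. n8.fin = false  [A.cnt == true]
18. n3.wid = true  [D.sig == false]
19. n3.live = true  [true]
20. n12.key = 19  [19]
21. n12.cnt = true  [C.pre > 2]
22. n13.key = "uq"  [terminal]
23. n12.fin = false  [false]
24. n1.lim = -4  [len(c.key) - 6]
25. n1.hot = false  [A.fin == true]
26. n14.sig = true  [C₀.lim > -5]
27. n15.key = "ny"  [terminal]
28. n16.sig = false  [D₀.sig == false]
29. n17.key = "ym"  [terminal]
30. n18.key = 24  [terminal]
31. n16.wid = true  [h.key > 23]
32. n16.live = true  [h.key > 23]
33. n14.wid = true  [D₁.live == true]
34. n14.live = true  [D₁.wid and D₀.sig]
35. n19.acc = true  [C₀.lim == -4]
36. n19.pre = 11  [C₀.lim * -2 + 3]
37. n20.wid = 10  [terminal]
38. n21.live = 9  [(if C.acc then C.pre else g.wid) - 2]
39. n21.sig = 18  [C.pre + g.wid - 3]
40. n22.key = 9  [B.sig - 9]
41. n22.cnt = false  [B.live > 9]
42. n23.env = -2  [terminal]
43. n24.key = -3  [terminal]
44. n22.fin = true  [b.env > -3]
45. n25.idx = 10  [B.sig + B.live - 17]
46. n26.key = 18  [terminal]
47. n25.tag = 13  [h.key + S.idx - 15]
48. n25.lim = 17  [S.idx + 7]
49. n21.lab = "vw"  ["vw"]
50. n27.val = "zq"  [terminal]
51. n19.lim = 29  [(if C.acc then g.wid else C.pre) + 19]
52. n19.hot = false  [C.acc == false]
53. n0.tag = -7  [C₁.lim * 3 - 94]
54. n0.lim = 17  [(if C₀.hot then S.idx else C₁.lim) - 12]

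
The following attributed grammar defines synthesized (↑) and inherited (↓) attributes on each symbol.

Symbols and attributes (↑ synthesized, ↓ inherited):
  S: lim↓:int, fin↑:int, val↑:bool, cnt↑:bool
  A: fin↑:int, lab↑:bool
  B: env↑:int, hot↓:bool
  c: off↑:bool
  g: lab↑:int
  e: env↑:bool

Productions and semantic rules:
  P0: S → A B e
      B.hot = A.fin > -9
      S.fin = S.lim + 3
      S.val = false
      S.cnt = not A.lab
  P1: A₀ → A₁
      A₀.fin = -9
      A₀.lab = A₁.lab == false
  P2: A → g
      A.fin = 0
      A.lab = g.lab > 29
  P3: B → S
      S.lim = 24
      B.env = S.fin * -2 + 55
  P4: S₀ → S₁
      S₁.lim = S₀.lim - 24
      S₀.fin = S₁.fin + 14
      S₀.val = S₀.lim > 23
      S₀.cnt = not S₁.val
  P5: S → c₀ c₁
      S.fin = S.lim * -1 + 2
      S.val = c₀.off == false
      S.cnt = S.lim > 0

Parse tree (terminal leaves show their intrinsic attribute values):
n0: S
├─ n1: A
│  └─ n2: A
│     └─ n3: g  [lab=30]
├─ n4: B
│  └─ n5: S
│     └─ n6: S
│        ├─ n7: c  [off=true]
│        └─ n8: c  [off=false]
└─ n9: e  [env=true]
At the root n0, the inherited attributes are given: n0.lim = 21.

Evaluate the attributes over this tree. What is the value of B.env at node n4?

23

1. n0.lim = 21  [given at root]
2. n3.lab = 30  [terminal]
3. n2.fin = 0  [0]
4. n2.lab = true  [g.lab > 29]
5. n1.fin = -9  [-9]
6. n1.lab = false  [A₁.lab == false]
7. n4.hot = false  [A.fin > -9]
8. n5.lim = 24  [24]
9. n6.lim = 0  [S₀.lim - 24]
10. n7.off = true  [terminal]
11. n8.off = false  [terminal]
12. n6.fin = 2  [S.lim * -1 + 2]
13. n6.val = false  [c₀.off == false]
14. n6.cnt = false  [S.lim > 0]
15. n5.fin = 16  [S₁.fin + 14]
16. n5.val = true  [S₀.lim > 23]
17. n5.cnt = true  [not S₁.val]
18. n4.env = 23  [S.fin * -2 + 55]
19. n9.env = true  [terminal]
20. n0.fin = 24  [S.lim + 3]
21. n0.val = false  [false]
22. n0.cnt = true  [not A.lab]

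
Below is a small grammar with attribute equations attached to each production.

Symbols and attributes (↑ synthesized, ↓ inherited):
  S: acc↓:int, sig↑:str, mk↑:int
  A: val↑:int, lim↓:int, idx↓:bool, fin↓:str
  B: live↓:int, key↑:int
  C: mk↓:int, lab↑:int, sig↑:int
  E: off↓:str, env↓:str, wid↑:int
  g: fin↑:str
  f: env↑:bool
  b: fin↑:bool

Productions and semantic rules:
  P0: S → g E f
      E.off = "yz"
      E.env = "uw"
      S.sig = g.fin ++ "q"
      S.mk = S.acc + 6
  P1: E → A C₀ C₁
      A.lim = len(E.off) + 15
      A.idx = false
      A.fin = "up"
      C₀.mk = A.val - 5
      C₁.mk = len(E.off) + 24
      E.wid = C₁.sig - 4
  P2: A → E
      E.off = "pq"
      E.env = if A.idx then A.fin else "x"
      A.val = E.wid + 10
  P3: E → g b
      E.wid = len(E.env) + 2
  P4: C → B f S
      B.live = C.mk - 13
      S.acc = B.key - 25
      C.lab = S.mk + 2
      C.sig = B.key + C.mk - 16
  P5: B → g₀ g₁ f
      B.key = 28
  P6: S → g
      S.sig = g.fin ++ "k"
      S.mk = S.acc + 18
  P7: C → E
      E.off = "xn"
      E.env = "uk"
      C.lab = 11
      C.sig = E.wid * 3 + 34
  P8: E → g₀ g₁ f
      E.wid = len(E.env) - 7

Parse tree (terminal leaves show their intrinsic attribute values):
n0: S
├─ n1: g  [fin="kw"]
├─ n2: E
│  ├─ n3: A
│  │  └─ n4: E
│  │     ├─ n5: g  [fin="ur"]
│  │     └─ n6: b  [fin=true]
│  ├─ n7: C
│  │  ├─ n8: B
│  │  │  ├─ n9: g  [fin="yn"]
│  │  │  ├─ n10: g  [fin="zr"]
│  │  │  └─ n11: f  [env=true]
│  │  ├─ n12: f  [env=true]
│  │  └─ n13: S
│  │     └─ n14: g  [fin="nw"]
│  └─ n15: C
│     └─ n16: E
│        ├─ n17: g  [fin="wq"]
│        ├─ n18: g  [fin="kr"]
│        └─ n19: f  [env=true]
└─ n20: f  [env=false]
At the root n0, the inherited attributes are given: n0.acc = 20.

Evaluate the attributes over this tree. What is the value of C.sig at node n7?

1. n0.acc = 20  [given at root]
2. n1.fin = "kw"  [terminal]
3. n2.off = "yz"  ["yz"]
4. n2.env = "uw"  ["uw"]
5. n3.lim = 17  [len(E.off) + 15]
6. n3.idx = false  [false]
7. n3.fin = "up"  ["up"]
8. n4.off = "pq"  ["pq"]
9. n4.env = "x"  [if A.idx then A.fin else "x"]
10. n5.fin = "ur"  [terminal]
11. n6.fin = true  [terminal]
12. n4.wid = 3  [len(E.env) + 2]
13. n3.val = 13  [E.wid + 10]
14. n7.mk = 8  [A.val - 5]
15. n8.live = -5  [C.mk - 13]
16. n9.fin = "yn"  [terminal]
17. n10.fin = "zr"  [terminal]
18. n11.env = true  [terminal]
19. n8.key = 28  [28]
20. n12.env = true  [terminal]
21. n13.acc = 3  [B.key - 25]
22. n14.fin = "nw"  [terminal]
23. n13.sig = "nwk"  [g.fin ++ "k"]
24. n13.mk = 21  [S.acc + 18]
25. n7.lab = 23  [S.mk + 2]
26. n7.sig = 20  [B.key + C.mk - 16]
27. n15.mk = 26  [len(E.off) + 24]
28. n16.off = "xn"  ["xn"]
29. n16.env = "uk"  ["uk"]
30. n17.fin = "wq"  [terminal]
31. n18.fin = "kr"  [terminal]
32. n19.env = true  [terminal]
33. n16.wid = -5  [len(E.env) - 7]
34. n15.lab = 11  [11]
35. n15.sig = 19  [E.wid * 3 + 34]
36. n2.wid = 15  [C₁.sig - 4]
37. n20.env = false  [terminal]
38. n0.sig = "kwq"  [g.fin ++ "q"]
39. n0.mk = 26  [S.acc + 6]

20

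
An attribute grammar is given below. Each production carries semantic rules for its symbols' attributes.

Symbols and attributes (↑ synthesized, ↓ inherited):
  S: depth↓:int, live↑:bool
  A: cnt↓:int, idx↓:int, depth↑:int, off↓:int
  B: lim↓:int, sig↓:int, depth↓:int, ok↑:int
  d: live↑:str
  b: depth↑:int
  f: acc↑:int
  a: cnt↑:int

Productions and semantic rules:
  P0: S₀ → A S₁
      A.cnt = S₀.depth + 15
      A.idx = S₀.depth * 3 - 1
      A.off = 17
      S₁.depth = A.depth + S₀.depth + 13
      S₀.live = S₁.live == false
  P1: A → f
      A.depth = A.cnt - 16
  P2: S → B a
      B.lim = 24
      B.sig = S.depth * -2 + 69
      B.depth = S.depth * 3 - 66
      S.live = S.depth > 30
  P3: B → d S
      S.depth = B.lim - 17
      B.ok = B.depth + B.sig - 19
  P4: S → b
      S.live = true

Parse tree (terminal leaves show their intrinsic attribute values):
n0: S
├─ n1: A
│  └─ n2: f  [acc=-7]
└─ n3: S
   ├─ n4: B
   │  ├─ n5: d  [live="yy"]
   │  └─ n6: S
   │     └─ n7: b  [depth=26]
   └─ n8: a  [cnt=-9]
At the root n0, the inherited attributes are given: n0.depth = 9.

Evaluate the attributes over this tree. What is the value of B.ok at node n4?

14

1. n0.depth = 9  [given at root]
2. n1.cnt = 24  [S₀.depth + 15]
3. n1.idx = 26  [S₀.depth * 3 - 1]
4. n1.off = 17  [17]
5. n2.acc = -7  [terminal]
6. n1.depth = 8  [A.cnt - 16]
7. n3.depth = 30  [A.depth + S₀.depth + 13]
8. n4.lim = 24  [24]
9. n4.sig = 9  [S.depth * -2 + 69]
10. n4.depth = 24  [S.depth * 3 - 66]
11. n5.live = "yy"  [terminal]
12. n6.depth = 7  [B.lim - 17]
13. n7.depth = 26  [terminal]
14. n6.live = true  [true]
15. n4.ok = 14  [B.depth + B.sig - 19]
16. n8.cnt = -9  [terminal]
17. n3.live = false  [S.depth > 30]
18. n0.live = true  [S₁.live == false]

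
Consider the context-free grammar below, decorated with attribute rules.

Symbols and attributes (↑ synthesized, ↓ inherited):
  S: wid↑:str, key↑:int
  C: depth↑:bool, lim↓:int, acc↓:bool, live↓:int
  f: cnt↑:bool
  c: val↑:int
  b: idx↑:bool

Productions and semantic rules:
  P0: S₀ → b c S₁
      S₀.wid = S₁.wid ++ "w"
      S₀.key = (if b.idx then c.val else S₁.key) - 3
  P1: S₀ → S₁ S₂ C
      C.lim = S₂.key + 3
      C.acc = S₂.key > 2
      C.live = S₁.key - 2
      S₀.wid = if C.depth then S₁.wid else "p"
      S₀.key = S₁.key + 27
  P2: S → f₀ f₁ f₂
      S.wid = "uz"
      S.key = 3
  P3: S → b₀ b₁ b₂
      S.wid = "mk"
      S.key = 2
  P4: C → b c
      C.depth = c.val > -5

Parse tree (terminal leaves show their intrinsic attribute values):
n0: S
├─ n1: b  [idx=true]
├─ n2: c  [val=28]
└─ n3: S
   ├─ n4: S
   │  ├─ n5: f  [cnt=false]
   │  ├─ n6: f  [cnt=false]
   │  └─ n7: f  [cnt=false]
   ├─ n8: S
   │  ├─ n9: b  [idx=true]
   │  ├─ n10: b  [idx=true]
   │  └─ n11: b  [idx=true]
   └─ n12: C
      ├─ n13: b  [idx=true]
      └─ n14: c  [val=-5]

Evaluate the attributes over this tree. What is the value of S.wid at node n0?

1. n1.idx = true  [terminal]
2. n2.val = 28  [terminal]
3. n5.cnt = false  [terminal]
4. n6.cnt = false  [terminal]
5. n7.cnt = false  [terminal]
6. n4.wid = "uz"  ["uz"]
7. n4.key = 3  [3]
8. n9.idx = true  [terminal]
9. n10.idx = true  [terminal]
10. n11.idx = true  [terminal]
11. n8.wid = "mk"  ["mk"]
12. n8.key = 2  [2]
13. n12.lim = 5  [S₂.key + 3]
14. n12.acc = false  [S₂.key > 2]
15. n12.live = 1  [S₁.key - 2]
16. n13.idx = true  [terminal]
17. n14.val = -5  [terminal]
18. n12.depth = false  [c.val > -5]
19. n3.wid = "p"  [if C.depth then S₁.wid else "p"]
20. n3.key = 30  [S₁.key + 27]
21. n0.wid = "pw"  [S₁.wid ++ "w"]
22. n0.key = 25  [(if b.idx then c.val else S₁.key) - 3]

"pw"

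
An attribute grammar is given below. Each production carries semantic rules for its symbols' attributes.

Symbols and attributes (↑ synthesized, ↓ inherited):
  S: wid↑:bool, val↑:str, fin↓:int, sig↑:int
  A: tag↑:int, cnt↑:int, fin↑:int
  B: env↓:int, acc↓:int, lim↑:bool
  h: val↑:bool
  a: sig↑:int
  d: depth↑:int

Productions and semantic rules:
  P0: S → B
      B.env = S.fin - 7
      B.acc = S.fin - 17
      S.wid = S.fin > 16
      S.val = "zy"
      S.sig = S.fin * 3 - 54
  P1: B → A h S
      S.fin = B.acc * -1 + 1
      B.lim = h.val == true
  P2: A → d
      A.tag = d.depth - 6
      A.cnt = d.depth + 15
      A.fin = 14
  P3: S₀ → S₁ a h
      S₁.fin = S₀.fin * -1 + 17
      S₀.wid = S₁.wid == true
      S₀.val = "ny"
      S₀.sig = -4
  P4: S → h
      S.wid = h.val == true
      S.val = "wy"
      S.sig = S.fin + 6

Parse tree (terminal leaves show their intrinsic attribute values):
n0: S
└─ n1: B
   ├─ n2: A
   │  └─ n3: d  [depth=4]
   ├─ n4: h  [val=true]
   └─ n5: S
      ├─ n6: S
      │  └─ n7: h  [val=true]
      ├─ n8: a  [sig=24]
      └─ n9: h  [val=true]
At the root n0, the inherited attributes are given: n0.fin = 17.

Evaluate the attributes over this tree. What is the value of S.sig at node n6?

1. n0.fin = 17  [given at root]
2. n1.env = 10  [S.fin - 7]
3. n1.acc = 0  [S.fin - 17]
4. n3.depth = 4  [terminal]
5. n2.tag = -2  [d.depth - 6]
6. n2.cnt = 19  [d.depth + 15]
7. n2.fin = 14  [14]
8. n4.val = true  [terminal]
9. n5.fin = 1  [B.acc * -1 + 1]
10. n6.fin = 16  [S₀.fin * -1 + 17]
11. n7.val = true  [terminal]
12. n6.wid = true  [h.val == true]
13. n6.val = "wy"  ["wy"]
14. n6.sig = 22  [S.fin + 6]
15. n8.sig = 24  [terminal]
16. n9.val = true  [terminal]
17. n5.wid = true  [S₁.wid == true]
18. n5.val = "ny"  ["ny"]
19. n5.sig = -4  [-4]
20. n1.lim = true  [h.val == true]
21. n0.wid = true  [S.fin > 16]
22. n0.val = "zy"  ["zy"]
23. n0.sig = -3  [S.fin * 3 - 54]

22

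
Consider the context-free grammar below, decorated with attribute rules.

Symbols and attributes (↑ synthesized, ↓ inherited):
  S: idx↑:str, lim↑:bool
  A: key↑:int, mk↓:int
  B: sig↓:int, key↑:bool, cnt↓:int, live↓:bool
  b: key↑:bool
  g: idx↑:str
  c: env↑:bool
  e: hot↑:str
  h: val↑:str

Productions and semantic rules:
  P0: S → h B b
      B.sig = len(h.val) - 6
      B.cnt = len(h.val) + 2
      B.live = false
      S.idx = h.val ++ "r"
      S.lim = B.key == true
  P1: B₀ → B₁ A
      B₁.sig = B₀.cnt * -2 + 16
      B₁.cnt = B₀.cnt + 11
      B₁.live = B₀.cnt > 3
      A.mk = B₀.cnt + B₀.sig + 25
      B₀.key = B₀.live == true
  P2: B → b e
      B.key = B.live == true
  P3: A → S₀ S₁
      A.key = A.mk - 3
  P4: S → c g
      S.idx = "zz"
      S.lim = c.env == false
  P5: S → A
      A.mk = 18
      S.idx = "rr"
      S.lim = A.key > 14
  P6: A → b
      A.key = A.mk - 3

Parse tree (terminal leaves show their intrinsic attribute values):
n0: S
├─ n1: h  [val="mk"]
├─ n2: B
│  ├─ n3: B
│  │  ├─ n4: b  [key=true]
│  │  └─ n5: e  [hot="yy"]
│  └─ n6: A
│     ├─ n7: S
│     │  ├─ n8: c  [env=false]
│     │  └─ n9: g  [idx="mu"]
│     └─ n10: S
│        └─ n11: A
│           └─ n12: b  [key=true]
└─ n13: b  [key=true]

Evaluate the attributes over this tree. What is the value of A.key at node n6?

1. n1.val = "mk"  [terminal]
2. n2.sig = -4  [len(h.val) - 6]
3. n2.cnt = 4  [len(h.val) + 2]
4. n2.live = false  [false]
5. n3.sig = 8  [B₀.cnt * -2 + 16]
6. n3.cnt = 15  [B₀.cnt + 11]
7. n3.live = true  [B₀.cnt > 3]
8. n4.key = true  [terminal]
9. n5.hot = "yy"  [terminal]
10. n3.key = true  [B.live == true]
11. n6.mk = 25  [B₀.cnt + B₀.sig + 25]
12. n8.env = false  [terminal]
13. n9.idx = "mu"  [terminal]
14. n7.idx = "zz"  ["zz"]
15. n7.lim = true  [c.env == false]
16. n11.mk = 18  [18]
17. n12.key = true  [terminal]
18. n11.key = 15  [A.mk - 3]
19. n10.idx = "rr"  ["rr"]
20. n10.lim = true  [A.key > 14]
21. n6.key = 22  [A.mk - 3]
22. n2.key = false  [B₀.live == true]
23. n13.key = true  [terminal]
24. n0.idx = "mkr"  [h.val ++ "r"]
25. n0.lim = false  [B.key == true]

22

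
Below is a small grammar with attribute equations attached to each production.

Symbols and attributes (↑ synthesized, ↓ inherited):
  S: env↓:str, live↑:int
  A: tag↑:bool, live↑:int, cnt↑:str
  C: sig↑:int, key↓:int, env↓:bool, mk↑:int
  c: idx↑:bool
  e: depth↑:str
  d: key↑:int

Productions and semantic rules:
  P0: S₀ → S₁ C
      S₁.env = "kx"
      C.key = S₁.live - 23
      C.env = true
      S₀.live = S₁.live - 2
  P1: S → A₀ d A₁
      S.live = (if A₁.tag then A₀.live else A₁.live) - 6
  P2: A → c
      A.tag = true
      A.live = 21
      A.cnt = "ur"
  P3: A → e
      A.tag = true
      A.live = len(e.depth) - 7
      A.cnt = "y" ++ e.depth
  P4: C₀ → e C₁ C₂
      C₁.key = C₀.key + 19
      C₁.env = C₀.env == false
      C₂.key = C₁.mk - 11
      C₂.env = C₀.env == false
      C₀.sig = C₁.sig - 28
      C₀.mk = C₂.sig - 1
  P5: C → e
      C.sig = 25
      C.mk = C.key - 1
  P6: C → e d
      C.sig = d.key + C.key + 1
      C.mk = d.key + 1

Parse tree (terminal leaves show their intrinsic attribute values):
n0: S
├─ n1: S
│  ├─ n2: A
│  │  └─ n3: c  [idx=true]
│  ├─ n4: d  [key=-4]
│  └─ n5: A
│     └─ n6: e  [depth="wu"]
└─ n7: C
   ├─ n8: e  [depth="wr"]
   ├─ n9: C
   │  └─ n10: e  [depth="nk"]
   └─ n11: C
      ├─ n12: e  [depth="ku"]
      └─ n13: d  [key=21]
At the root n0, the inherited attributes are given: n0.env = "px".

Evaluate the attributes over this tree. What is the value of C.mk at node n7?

20

1. n0.env = "px"  [given at root]
2. n1.env = "kx"  ["kx"]
3. n3.idx = true  [terminal]
4. n2.tag = true  [true]
5. n2.live = 21  [21]
6. n2.cnt = "ur"  ["ur"]
7. n4.key = -4  [terminal]
8. n6.depth = "wu"  [terminal]
9. n5.tag = true  [true]
10. n5.live = -5  [len(e.depth) - 7]
11. n5.cnt = "ywu"  ["y" ++ e.depth]
12. n1.live = 15  [(if A₁.tag then A₀.live else A₁.live) - 6]
13. n7.key = -8  [S₁.live - 23]
14. n7.env = true  [true]
15. n8.depth = "wr"  [terminal]
16. n9.key = 11  [C₀.key + 19]
17. n9.env = false  [C₀.env == false]
18. n10.depth = "nk"  [terminal]
19. n9.sig = 25  [25]
20. n9.mk = 10  [C.key - 1]
21. n11.key = -1  [C₁.mk - 11]
22. n11.env = false  [C₀.env == false]
23. n12.depth = "ku"  [terminal]
24. n13.key = 21  [terminal]
25. n11.sig = 21  [d.key + C.key + 1]
26. n11.mk = 22  [d.key + 1]
27. n7.sig = -3  [C₁.sig - 28]
28. n7.mk = 20  [C₂.sig - 1]
29. n0.live = 13  [S₁.live - 2]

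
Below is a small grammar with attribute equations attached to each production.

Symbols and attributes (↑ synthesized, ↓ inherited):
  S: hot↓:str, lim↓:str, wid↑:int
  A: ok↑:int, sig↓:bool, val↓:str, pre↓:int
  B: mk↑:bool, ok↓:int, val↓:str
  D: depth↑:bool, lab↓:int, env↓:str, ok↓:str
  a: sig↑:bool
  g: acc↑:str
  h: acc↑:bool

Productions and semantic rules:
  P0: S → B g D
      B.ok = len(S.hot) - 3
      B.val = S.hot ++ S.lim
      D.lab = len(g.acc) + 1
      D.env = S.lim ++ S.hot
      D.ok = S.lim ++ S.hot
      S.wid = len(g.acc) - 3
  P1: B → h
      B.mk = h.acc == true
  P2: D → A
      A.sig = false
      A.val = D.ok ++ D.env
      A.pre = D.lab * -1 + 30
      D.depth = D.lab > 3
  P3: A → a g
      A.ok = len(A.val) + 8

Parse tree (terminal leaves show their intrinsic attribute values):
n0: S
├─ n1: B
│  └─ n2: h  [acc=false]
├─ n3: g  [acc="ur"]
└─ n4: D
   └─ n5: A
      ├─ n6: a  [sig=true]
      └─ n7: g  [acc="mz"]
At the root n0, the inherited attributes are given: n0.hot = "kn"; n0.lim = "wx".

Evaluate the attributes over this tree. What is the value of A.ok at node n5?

1. n0.hot = "kn"  [given at root]
2. n0.lim = "wx"  [given at root]
3. n1.ok = -1  [len(S.hot) - 3]
4. n1.val = "knwx"  [S.hot ++ S.lim]
5. n2.acc = false  [terminal]
6. n1.mk = false  [h.acc == true]
7. n3.acc = "ur"  [terminal]
8. n4.lab = 3  [len(g.acc) + 1]
9. n4.env = "wxkn"  [S.lim ++ S.hot]
10. n4.ok = "wxkn"  [S.lim ++ S.hot]
11. n5.sig = false  [false]
12. n5.val = "wxknwxkn"  [D.ok ++ D.env]
13. n5.pre = 27  [D.lab * -1 + 30]
14. n6.sig = true  [terminal]
15. n7.acc = "mz"  [terminal]
16. n5.ok = 16  [len(A.val) + 8]
17. n4.depth = false  [D.lab > 3]
18. n0.wid = -1  [len(g.acc) - 3]

16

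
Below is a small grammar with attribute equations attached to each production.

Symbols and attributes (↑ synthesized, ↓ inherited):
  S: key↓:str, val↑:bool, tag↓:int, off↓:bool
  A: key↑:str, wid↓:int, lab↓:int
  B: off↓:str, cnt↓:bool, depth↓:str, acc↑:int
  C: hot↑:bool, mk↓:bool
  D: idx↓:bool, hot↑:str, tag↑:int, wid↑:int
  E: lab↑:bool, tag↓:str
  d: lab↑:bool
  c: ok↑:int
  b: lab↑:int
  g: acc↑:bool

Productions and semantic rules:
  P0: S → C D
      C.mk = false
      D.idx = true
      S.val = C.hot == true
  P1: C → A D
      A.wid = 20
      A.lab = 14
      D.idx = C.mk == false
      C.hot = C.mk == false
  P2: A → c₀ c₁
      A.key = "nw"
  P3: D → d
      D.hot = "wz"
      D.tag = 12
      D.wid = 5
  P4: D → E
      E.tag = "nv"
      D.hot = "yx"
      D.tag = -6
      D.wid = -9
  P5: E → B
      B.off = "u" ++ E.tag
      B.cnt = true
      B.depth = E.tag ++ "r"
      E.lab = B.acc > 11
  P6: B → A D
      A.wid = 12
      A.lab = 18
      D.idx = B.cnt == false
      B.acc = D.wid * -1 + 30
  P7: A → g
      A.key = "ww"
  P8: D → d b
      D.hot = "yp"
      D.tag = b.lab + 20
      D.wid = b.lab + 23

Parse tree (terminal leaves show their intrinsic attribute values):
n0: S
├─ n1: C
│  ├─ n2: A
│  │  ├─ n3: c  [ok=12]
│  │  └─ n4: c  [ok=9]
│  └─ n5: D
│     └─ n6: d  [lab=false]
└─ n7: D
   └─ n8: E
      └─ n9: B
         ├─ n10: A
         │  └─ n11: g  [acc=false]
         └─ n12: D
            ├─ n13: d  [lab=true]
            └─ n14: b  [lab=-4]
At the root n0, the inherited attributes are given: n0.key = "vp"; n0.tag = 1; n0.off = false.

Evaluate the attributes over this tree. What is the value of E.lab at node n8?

false

1. n0.key = "vp"  [given at root]
2. n0.tag = 1  [given at root]
3. n0.off = false  [given at root]
4. n1.mk = false  [false]
5. n2.wid = 20  [20]
6. n2.lab = 14  [14]
7. n3.ok = 12  [terminal]
8. n4.ok = 9  [terminal]
9. n2.key = "nw"  ["nw"]
10. n5.idx = true  [C.mk == false]
11. n6.lab = false  [terminal]
12. n5.hot = "wz"  ["wz"]
13. n5.tag = 12  [12]
14. n5.wid = 5  [5]
15. n1.hot = true  [C.mk == false]
16. n7.idx = true  [true]
17. n8.tag = "nv"  ["nv"]
18. n9.off = "unv"  ["u" ++ E.tag]
19. n9.cnt = true  [true]
20. n9.depth = "nvr"  [E.tag ++ "r"]
21. n10.wid = 12  [12]
22. n10.lab = 18  [18]
23. n11.acc = false  [terminal]
24. n10.key = "ww"  ["ww"]
25. n12.idx = false  [B.cnt == false]
26. n13.lab = true  [terminal]
27. n14.lab = -4  [terminal]
28. n12.hot = "yp"  ["yp"]
29. n12.tag = 16  [b.lab + 20]
30. n12.wid = 19  [b.lab + 23]
31. n9.acc = 11  [D.wid * -1 + 30]
32. n8.lab = false  [B.acc > 11]
33. n7.hot = "yx"  ["yx"]
34. n7.tag = -6  [-6]
35. n7.wid = -9  [-9]
36. n0.val = true  [C.hot == true]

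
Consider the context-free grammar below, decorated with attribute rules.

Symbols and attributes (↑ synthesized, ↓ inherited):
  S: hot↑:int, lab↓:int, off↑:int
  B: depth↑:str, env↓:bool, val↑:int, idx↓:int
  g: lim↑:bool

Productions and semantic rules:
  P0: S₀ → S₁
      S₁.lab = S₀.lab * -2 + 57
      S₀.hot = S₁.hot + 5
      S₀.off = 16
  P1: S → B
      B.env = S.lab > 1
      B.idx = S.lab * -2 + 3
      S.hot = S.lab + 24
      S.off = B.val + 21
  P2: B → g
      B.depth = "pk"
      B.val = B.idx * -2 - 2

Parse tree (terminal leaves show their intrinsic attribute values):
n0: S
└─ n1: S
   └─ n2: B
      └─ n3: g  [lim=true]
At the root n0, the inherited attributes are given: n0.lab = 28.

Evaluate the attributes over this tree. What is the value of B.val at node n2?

-4

1. n0.lab = 28  [given at root]
2. n1.lab = 1  [S₀.lab * -2 + 57]
3. n2.env = false  [S.lab > 1]
4. n2.idx = 1  [S.lab * -2 + 3]
5. n3.lim = true  [terminal]
6. n2.depth = "pk"  ["pk"]
7. n2.val = -4  [B.idx * -2 - 2]
8. n1.hot = 25  [S.lab + 24]
9. n1.off = 17  [B.val + 21]
10. n0.hot = 30  [S₁.hot + 5]
11. n0.off = 16  [16]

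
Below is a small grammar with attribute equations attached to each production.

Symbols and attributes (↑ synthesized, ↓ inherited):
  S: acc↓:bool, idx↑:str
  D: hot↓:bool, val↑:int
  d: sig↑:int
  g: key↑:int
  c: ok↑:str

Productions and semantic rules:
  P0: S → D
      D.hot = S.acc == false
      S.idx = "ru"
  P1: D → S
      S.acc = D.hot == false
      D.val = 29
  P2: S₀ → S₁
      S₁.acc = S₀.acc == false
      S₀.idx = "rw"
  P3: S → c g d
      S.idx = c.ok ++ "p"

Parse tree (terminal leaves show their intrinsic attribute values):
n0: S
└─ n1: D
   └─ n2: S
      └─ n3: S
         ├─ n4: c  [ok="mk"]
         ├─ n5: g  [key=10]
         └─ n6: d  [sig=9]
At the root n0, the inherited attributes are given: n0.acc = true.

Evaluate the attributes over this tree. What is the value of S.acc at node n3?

1. n0.acc = true  [given at root]
2. n1.hot = false  [S.acc == false]
3. n2.acc = true  [D.hot == false]
4. n3.acc = false  [S₀.acc == false]
5. n4.ok = "mk"  [terminal]
6. n5.key = 10  [terminal]
7. n6.sig = 9  [terminal]
8. n3.idx = "mkp"  [c.ok ++ "p"]
9. n2.idx = "rw"  ["rw"]
10. n1.val = 29  [29]
11. n0.idx = "ru"  ["ru"]

false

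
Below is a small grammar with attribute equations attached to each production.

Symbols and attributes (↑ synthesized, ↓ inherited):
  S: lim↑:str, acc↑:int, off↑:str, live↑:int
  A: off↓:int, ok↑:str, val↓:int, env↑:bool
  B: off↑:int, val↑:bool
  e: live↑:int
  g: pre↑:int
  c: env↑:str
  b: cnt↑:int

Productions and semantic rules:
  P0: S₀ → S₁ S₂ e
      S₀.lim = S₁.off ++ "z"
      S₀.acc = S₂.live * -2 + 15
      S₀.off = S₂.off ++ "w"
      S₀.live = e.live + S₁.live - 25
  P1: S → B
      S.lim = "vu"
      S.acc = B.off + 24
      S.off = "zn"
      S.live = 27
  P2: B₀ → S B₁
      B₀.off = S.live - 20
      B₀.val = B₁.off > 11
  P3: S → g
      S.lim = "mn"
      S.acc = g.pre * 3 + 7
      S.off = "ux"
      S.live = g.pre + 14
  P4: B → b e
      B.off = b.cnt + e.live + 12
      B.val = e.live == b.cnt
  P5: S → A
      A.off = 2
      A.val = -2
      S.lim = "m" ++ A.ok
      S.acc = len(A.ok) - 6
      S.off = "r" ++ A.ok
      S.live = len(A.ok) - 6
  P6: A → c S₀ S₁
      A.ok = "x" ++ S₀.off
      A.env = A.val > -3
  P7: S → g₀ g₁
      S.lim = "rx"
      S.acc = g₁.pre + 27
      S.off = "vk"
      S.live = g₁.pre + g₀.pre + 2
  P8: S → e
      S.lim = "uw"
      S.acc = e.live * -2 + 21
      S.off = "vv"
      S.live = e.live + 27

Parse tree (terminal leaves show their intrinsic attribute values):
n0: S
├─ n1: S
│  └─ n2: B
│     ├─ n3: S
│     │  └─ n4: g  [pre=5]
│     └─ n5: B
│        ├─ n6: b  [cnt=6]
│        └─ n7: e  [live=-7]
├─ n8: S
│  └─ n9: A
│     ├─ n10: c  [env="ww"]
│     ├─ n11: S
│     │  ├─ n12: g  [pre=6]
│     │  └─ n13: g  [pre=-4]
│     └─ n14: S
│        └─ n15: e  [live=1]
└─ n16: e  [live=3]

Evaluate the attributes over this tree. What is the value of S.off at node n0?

"rxvkw"

1. n4.pre = 5  [terminal]
2. n3.lim = "mn"  ["mn"]
3. n3.acc = 22  [g.pre * 3 + 7]
4. n3.off = "ux"  ["ux"]
5. n3.live = 19  [g.pre + 14]
6. n6.cnt = 6  [terminal]
7. n7.live = -7  [terminal]
8. n5.off = 11  [b.cnt + e.live + 12]
9. n5.val = false  [e.live == b.cnt]
10. n2.off = -1  [S.live - 20]
11. n2.val = false  [B₁.off > 11]
12. n1.lim = "vu"  ["vu"]
13. n1.acc = 23  [B.off + 24]
14. n1.off = "zn"  ["zn"]
15. n1.live = 27  [27]
16. n9.off = 2  [2]
17. n9.val = -2  [-2]
18. n10.env = "ww"  [terminal]
19. n12.pre = 6  [terminal]
20. n13.pre = -4  [terminal]
21. n11.lim = "rx"  ["rx"]
22. n11.acc = 23  [g₁.pre + 27]
23. n11.off = "vk"  ["vk"]
24. n11.live = 4  [g₁.pre + g₀.pre + 2]
25. n15.live = 1  [terminal]
26. n14.lim = "uw"  ["uw"]
27. n14.acc = 19  [e.live * -2 + 21]
28. n14.off = "vv"  ["vv"]
29. n14.live = 28  [e.live + 27]
30. n9.ok = "xvk"  ["x" ++ S₀.off]
31. n9.env = true  [A.val > -3]
32. n8.lim = "mxvk"  ["m" ++ A.ok]
33. n8.acc = -3  [len(A.ok) - 6]
34. n8.off = "rxvk"  ["r" ++ A.ok]
35. n8.live = -3  [len(A.ok) - 6]
36. n16.live = 3  [terminal]
37. n0.lim = "znz"  [S₁.off ++ "z"]
38. n0.acc = 21  [S₂.live * -2 + 15]
39. n0.off = "rxvkw"  [S₂.off ++ "w"]
40. n0.live = 5  [e.live + S₁.live - 25]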